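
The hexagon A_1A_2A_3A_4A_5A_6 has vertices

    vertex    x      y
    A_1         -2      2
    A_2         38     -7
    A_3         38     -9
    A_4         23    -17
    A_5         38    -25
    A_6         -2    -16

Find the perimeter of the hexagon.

|A_1A_2| = √((40)² + (-9)²) = √1681 = 41
|A_2A_3| = √((0)² + (-2)²) = √4 = 2
|A_3A_4| = √((-15)² + (-8)²) = √289 = 17
|A_4A_5| = √((15)² + (-8)²) = √289 = 17
|A_5A_6| = √((-40)² + (9)²) = √1681 = 41
|A_6A_1| = √((0)² + (18)²) = √324 = 18
Perimeter = 41 + 2 + 17 + 17 + 41 + 18 = 136.

136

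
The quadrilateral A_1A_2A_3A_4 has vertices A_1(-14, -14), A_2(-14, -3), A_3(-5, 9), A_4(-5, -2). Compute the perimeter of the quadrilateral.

52

|A_1A_2| = √((0)² + (11)²) = √121 = 11
|A_2A_3| = √((9)² + (12)²) = √225 = 15
|A_3A_4| = √((0)² + (-11)²) = √121 = 11
|A_4A_1| = √((-9)² + (-12)²) = √225 = 15
Perimeter = 11 + 15 + 11 + 15 = 52.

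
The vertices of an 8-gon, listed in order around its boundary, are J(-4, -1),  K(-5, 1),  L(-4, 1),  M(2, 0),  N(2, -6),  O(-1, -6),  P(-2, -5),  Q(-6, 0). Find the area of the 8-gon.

36.5

Apply the surveyor's formula: 2A = Σ (x_i·y_{i+1} − x_{i+1}·y_i), indices taken mod 8.
J→K: (-4)(1) − (-5)(-1) = -9
K→L: (-5)(1) − (-4)(1) = -1
L→M: (-4)(0) − (2)(1) = -2
M→N: (2)(-6) − (2)(0) = -12
N→O: (2)(-6) − (-1)(-6) = -18
O→P: (-1)(-5) − (-2)(-6) = -7
P→Q: (-2)(0) − (-6)(-5) = -30
Q→J: (-6)(-1) − (-4)(0) = 6
Σ = -73
Area = |Σ|/2 = 36.5.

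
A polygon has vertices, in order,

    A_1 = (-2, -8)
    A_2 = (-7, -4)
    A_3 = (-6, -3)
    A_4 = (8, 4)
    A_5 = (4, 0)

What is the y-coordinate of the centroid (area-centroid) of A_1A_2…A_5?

-263/99

Apply the shoelace formula. First the cross-terms c_i = x_i·y_{i+1} − x_{i+1}·y_i:
  -48, -3, 0, -16, -32  ⇒  2A = -99, A = -49.5.
Then Σ (y_i + y_{i+1})·c_i = 789, so ȳ = 789 / (6·(-49.5)) = -263/99.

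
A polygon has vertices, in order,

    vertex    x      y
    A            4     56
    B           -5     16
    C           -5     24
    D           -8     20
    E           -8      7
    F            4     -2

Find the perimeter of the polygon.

|AB| = √((-9)² + (-40)²) = √1681 = 41
|BC| = √((0)² + (8)²) = √64 = 8
|CD| = √((-3)² + (-4)²) = √25 = 5
|DE| = √((0)² + (-13)²) = √169 = 13
|EF| = √((12)² + (-9)²) = √225 = 15
|FA| = √((0)² + (58)²) = √3364 = 58
Perimeter = 41 + 8 + 5 + 13 + 15 + 58 = 140.

140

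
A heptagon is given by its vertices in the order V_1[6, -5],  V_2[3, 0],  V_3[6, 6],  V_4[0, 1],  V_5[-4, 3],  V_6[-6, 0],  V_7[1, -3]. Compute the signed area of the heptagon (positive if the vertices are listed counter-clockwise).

46

Cross-terms: 15, 18, 6, 4, 18, 18, 13  ⇒  Σ = 92
Signed area = Σ/2 = 46 (positive ⇒ counter-clockwise traversal).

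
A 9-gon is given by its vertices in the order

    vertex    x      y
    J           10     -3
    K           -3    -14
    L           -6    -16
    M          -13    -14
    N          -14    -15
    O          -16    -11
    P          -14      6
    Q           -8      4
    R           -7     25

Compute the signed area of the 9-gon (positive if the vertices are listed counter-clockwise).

-527.5

Σ = (-149) + (-36) + (-124) + (-1) + (-86) + (-250) + (-8) + (-172) + (-229) = -1055
Signed area = Σ/2 = -527.5 (negative ⇒ clockwise traversal).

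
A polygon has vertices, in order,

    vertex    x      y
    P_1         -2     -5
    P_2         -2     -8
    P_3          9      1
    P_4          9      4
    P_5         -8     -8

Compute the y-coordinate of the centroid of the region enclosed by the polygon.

-65/29

Apply Gauss's area formula. First the cross-terms c_i = x_i·y_{i+1} − x_{i+1}·y_i:
  6, 70, 27, -40, 24  ⇒  2A = 87, A = 43.5.
Then Σ (y_i + y_{i+1})·c_i = -585, so ȳ = -585 / (6·43.5) = -65/29.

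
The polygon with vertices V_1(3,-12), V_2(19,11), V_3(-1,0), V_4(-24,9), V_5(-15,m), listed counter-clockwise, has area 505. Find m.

The doubled signed area Σ (x_i y_{i+1} − x_{i+1} y_i) is linear in m.
With m=0 it equals 578; the coefficient of m is -27 (from the two edges through V_5).
So -27·m + 578 = 2·505 = 1010 ⇒ m = -16.

-16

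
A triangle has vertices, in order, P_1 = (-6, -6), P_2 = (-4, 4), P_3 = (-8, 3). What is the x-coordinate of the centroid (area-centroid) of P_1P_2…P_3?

-6

Apply the shoelace (surveyor's) formula. First the cross-terms c_i = x_i·y_{i+1} − x_{i+1}·y_i:
  -48, 20, 66  ⇒  2A = 38, A = 19.
Then Σ (x_i + x_{i+1})·c_i = -684, so x̄ = -684 / (6·19) = -6.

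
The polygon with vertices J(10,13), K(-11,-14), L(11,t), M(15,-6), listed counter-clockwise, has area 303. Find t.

-10

Write out the shoelace sum; only the two edges meeting at L involve t:
2·Area = [((-11)·t − 11·(-14)) + (11·(-6) − 15·t)] + 258
       = -26·t + 346 = 606
⇒ t = -10.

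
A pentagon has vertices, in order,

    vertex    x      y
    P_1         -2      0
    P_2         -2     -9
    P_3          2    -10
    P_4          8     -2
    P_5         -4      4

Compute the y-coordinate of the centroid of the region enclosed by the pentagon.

-143/41

Apply the shoelace (surveyor's) formula. First the cross-terms c_i = x_i·y_{i+1} − x_{i+1}·y_i:
  18, 38, 76, 24, 8  ⇒  2A = 164, A = 82.
Then Σ (y_i + y_{i+1})·c_i = -1716, so ȳ = -1716 / (6·82) = -143/41.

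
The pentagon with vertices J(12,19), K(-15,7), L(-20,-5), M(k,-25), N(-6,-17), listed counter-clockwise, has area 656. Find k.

-24

Write out the shoelace sum; only the two edges meeting at M involve k:
2·Area = [((-20)·(-25) − k·(-5)) + (k·(-17) − (-6)·(-25))] + 674
       = -12·k + 1024 = 1312
⇒ k = -24.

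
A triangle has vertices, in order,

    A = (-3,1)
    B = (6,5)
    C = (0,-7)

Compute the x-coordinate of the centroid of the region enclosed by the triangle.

1

Apply the shoelace formula. First the cross-terms c_i = x_i·y_{i+1} − x_{i+1}·y_i:
  -21, -42, -21  ⇒  2A = -84, A = -42.
Then Σ (x_i + x_{i+1})·c_i = -252, so x̄ = -252 / (6·(-42)) = 1.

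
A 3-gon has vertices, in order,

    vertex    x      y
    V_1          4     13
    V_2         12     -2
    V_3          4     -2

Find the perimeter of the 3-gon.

|V_1V_2| = √((8)² + (-15)²) = √289 = 17
|V_2V_3| = √((-8)² + (0)²) = √64 = 8
|V_3V_1| = √((0)² + (15)²) = √225 = 15
Perimeter = 17 + 8 + 15 = 40.

40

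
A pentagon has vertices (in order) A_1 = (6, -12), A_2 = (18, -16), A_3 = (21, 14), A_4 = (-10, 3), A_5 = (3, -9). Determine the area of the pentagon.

505

A_1→A_2: (6)(-16) − (18)(-12) = 120
A_2→A_3: (18)(14) − (21)(-16) = 588
A_3→A_4: (21)(3) − (-10)(14) = 203
A_4→A_5: (-10)(-9) − (3)(3) = 81
A_5→A_1: (3)(-12) − (6)(-9) = 18
Σ = 1010
Area = |Σ|/2 = 505.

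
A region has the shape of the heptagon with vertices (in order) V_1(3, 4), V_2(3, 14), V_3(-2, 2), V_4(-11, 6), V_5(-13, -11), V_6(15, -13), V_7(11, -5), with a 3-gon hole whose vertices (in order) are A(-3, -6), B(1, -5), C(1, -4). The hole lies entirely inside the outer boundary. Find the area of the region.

365

Outer boundary:
Apply Gauss's area formula: 2A = Σ (x_i·y_{i+1} − x_{i+1}·y_i), indices taken mod 7.
V_1→V_2: (3)(14) − (3)(4) = 30
V_2→V_3: (3)(2) − (-2)(14) = 34
V_3→V_4: (-2)(6) − (-11)(2) = 10
V_4→V_5: (-11)(-11) − (-13)(6) = 199
V_5→V_6: (-13)(-13) − (15)(-11) = 334
V_6→V_7: (15)(-5) − (11)(-13) = 68
V_7→V_1: (11)(4) − (3)(-5) = 59
Σ = 734
Area = |Σ|/2 = 367.
Hole:
Apply the shoelace formula: 2A = Σ (x_i·y_{i+1} − x_{i+1}·y_i), indices taken mod 3.
A→B: (-3)(-5) − (1)(-6) = 21
B→C: (1)(-4) − (1)(-5) = 1
C→A: (1)(-6) − (-3)(-4) = -18
Σ = 4
Area = |Σ|/2 = 2.
Net area = 367 − 2 = 365.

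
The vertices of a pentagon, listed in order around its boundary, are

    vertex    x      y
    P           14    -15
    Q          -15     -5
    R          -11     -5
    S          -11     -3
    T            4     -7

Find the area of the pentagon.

Σ = (-295) + (20) + (-22) + (89) + (38) = -170
Area = |Σ|/2 = 85.

85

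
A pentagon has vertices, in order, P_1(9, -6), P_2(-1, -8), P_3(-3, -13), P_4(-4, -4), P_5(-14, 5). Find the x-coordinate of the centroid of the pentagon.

Apply Gauss's area formula. First the cross-terms c_i = x_i·y_{i+1} − x_{i+1}·y_i:
  -78, -11, -40, -76, 39  ⇒  2A = -166, A = -83.
Then Σ (x_i + x_{i+1})·c_i = 873, so x̄ = 873 / (6·(-83)) = -291/166.

-291/166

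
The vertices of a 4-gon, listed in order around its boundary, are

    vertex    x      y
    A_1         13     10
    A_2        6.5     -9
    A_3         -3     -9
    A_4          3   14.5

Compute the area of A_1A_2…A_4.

221.25

Apply Gauss's area formula: 2A = Σ (x_i·y_{i+1} − x_{i+1}·y_i), indices taken mod 4.
Σ = (-182) + (-85.5) + (-16.5) + (-158.5) = -442.5
Area = |Σ|/2 = 221.25.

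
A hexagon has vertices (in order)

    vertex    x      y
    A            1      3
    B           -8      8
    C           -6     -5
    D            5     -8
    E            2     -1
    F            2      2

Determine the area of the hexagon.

Apply the shoelace formula: 2A = Σ (x_i·y_{i+1} − x_{i+1}·y_i), indices taken mod 6.
Cross-terms: 32, 88, 73, 11, 6, 4  ⇒  Σ = 214
Area = |Σ|/2 = 107.

107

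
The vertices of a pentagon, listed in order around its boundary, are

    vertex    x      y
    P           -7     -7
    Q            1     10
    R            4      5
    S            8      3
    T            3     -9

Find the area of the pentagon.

145.5

Σ = (-63) + (-35) + (-28) + (-81) + (-84) = -291
Area = |Σ|/2 = 145.5.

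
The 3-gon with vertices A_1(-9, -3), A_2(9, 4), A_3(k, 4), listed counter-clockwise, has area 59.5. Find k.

Write out the shoelace sum; only the two edges meeting at A_3 involve k:
2·Area = [(9·4 − k·4) + (k·(-3) − (-9)·4)] + -9
       = -7·k + 63 = 119
⇒ k = -8.

-8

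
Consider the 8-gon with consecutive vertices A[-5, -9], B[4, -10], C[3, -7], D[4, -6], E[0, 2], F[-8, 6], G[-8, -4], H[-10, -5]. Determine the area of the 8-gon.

Σ = (86) + (2) + (10) + (8) + (16) + (80) + (0) + (65) = 267
Area = |Σ|/2 = 133.5.

133.5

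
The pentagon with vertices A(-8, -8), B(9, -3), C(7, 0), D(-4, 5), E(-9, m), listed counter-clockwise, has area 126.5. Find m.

-4

The doubled signed area Σ (x_i y_{i+1} − x_{i+1} y_i) is linear in m.
With m=0 it equals 269; the coefficient of m is 4 (from the two edges through E).
So 4·m + 269 = 2·126.5 = 253 ⇒ m = -4.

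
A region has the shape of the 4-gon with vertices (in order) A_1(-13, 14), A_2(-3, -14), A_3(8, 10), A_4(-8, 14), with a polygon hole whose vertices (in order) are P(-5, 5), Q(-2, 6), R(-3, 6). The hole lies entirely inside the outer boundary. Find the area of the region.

283.5

Outer boundary:
Apply the surveyor's formula: 2A = Σ (x_i·y_{i+1} − x_{i+1}·y_i), indices taken mod 4.
Cross-terms: 224, 82, 192, 70  ⇒  Σ = 568
Area = |Σ|/2 = 284.
Hole:
Cross-terms: -20, 6, 15  ⇒  Σ = 1
Area = |Σ|/2 = 0.5.
Net area = 284 − 0.5 = 283.5.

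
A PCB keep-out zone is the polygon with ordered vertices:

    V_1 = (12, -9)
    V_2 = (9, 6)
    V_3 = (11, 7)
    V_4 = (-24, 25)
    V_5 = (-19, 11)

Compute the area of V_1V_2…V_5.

Apply the shoelace formula: 2A = Σ (x_i·y_{i+1} − x_{i+1}·y_i), indices taken mod 5.
Σ = (153) + (-3) + (443) + (211) + (39) = 843
Area = |Σ|/2 = 421.5.

421.5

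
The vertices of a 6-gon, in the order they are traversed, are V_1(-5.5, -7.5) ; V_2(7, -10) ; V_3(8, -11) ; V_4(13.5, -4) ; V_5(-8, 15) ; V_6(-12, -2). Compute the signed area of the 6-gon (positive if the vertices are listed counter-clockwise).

336.25

Apply Gauss's area formula: 2A = Σ (x_i·y_{i+1} − x_{i+1}·y_i), indices taken mod 6.
Σ = (107.5) + (3) + (116.5) + (170.5) + (196) + (79) = 672.5
Signed area = Σ/2 = 336.25 (positive ⇒ counter-clockwise traversal).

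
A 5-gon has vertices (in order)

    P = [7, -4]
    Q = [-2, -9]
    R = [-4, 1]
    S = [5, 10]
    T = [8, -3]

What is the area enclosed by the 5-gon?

Apply the surveyor's formula: 2A = Σ (x_i·y_{i+1} − x_{i+1}·y_i), indices taken mod 5.
Σ = (-71) + (-38) + (-45) + (-95) + (-11) = -260
Area = |Σ|/2 = 130.

130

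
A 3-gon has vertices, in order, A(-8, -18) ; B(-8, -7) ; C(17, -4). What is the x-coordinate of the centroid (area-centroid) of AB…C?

Apply the surveyor's formula. First the cross-terms c_i = x_i·y_{i+1} − x_{i+1}·y_i:
  -88, 151, -338  ⇒  2A = -275, A = -137.5.
Then Σ (x_i + x_{i+1})·c_i = -275, so x̄ = -275 / (6·(-137.5)) = 1/3.

1/3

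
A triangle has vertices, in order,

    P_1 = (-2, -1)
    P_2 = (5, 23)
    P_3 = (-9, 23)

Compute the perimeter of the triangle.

|P_1P_2| = √((7)² + (24)²) = √625 = 25
|P_2P_3| = √((-14)² + (0)²) = √196 = 14
|P_3P_1| = √((7)² + (-24)²) = √625 = 25
Perimeter = 25 + 14 + 25 = 64.

64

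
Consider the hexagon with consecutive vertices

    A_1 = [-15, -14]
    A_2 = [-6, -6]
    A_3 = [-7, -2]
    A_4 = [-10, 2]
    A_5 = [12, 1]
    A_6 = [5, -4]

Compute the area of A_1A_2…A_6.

137.5

Σ = (6) + (-30) + (-34) + (-34) + (-53) + (-130) = -275
Area = |Σ|/2 = 137.5.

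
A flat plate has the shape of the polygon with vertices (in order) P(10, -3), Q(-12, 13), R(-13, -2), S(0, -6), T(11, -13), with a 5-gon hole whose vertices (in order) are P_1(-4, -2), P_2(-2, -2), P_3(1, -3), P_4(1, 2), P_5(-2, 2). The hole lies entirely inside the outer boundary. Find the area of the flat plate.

Outer boundary:
Σ = (94) + (193) + (78) + (66) + (97) = 528
Area = |Σ|/2 = 264.
Hole:
P_1→P_2: (-4)(-2) − (-2)(-2) = 4
P_2→P_3: (-2)(-3) − (1)(-2) = 8
P_3→P_4: (1)(2) − (1)(-3) = 5
P_4→P_5: (1)(2) − (-2)(2) = 6
P_5→P_1: (-2)(-2) − (-4)(2) = 12
Σ = 35
Area = |Σ|/2 = 17.5.
Net area = 264 − 17.5 = 246.5.

246.5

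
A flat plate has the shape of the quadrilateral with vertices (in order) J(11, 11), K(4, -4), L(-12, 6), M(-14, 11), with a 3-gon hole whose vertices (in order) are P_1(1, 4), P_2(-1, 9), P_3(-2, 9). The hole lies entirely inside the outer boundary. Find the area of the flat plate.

Outer boundary:
Σ = (-88) + (-24) + (-48) + (-275) = -435
Area = |Σ|/2 = 217.5.
Hole:
Σ = (13) + (9) + (-17) = 5
Area = |Σ|/2 = 2.5.
Net area = 217.5 − 2.5 = 215.

215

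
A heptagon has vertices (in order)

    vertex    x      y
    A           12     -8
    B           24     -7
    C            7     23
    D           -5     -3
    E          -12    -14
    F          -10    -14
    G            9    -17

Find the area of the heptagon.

646.5

Cross-terms: 108, 601, 94, 34, 28, 296, 132  ⇒  Σ = 1293
Area = |Σ|/2 = 646.5.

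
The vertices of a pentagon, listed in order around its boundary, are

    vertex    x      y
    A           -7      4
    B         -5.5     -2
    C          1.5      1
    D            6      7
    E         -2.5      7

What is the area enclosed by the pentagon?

Apply Gauss's area formula: 2A = Σ (x_i·y_{i+1} − x_{i+1}·y_i), indices taken mod 5.
Σ = (36) + (-2.5) + (4.5) + (59.5) + (39) = 136.5
Area = |Σ|/2 = 68.25.

68.25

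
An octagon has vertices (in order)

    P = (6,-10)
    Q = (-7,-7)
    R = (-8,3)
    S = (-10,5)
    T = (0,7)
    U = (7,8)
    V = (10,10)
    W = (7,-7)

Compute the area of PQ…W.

Apply the shoelace formula: 2A = Σ (x_i·y_{i+1} − x_{i+1}·y_i), indices taken mod 8.
Cross-terms: -112, -77, -10, -70, -49, -10, -140, -28  ⇒  Σ = -496
Area = |Σ|/2 = 248.

248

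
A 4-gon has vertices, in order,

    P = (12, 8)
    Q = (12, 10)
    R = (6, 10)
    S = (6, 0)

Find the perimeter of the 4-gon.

|PQ| = √((0)² + (2)²) = √4 = 2
|QR| = √((-6)² + (0)²) = √36 = 6
|RS| = √((0)² + (-10)²) = √100 = 10
|SP| = √((6)² + (8)²) = √100 = 10
Perimeter = 2 + 6 + 10 + 10 = 28.

28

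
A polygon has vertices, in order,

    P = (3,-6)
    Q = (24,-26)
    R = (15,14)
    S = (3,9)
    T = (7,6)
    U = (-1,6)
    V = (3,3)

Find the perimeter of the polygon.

110

|PQ| = √((21)² + (-20)²) = √841 = 29
|QR| = √((-9)² + (40)²) = √1681 = 41
|RS| = √((-12)² + (-5)²) = √169 = 13
|ST| = √((4)² + (-3)²) = √25 = 5
|TU| = √((-8)² + (0)²) = √64 = 8
|UV| = √((4)² + (-3)²) = √25 = 5
|VP| = √((0)² + (-9)²) = √81 = 9
Perimeter = 29 + 41 + 13 + 5 + 8 + 5 + 9 = 110.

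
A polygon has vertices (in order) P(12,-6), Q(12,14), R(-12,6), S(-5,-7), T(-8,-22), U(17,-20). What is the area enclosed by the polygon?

Σ = (240) + (240) + (114) + (54) + (534) + (138) = 1320
Area = |Σ|/2 = 660.

660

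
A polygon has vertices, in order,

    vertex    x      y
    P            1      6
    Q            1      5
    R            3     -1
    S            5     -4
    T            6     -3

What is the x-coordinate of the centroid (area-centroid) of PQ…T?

Apply the surveyor's formula. First the cross-terms c_i = x_i·y_{i+1} − x_{i+1}·y_i:
  -1, -16, -7, 9, 39  ⇒  2A = 24, A = 12.
Then Σ (x_i + x_{i+1})·c_i = 250, so x̄ = 250 / (6·12) = 125/36.

125/36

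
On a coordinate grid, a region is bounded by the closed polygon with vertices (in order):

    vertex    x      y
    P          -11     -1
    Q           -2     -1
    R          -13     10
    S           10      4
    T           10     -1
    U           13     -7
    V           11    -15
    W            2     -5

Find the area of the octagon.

241.5

Apply the shoelace (surveyor's) formula: 2A = Σ (x_i·y_{i+1} − x_{i+1}·y_i), indices taken mod 8.
Σ = (9) + (-33) + (-152) + (-50) + (-57) + (-118) + (-25) + (-57) = -483
Area = |Σ|/2 = 241.5.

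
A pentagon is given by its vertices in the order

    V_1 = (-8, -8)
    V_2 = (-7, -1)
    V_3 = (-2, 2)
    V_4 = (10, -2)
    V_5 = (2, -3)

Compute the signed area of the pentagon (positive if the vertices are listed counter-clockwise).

Apply the surveyor's formula: 2A = Σ (x_i·y_{i+1} − x_{i+1}·y_i), indices taken mod 5.
V_1→V_2: (-8)(-1) − (-7)(-8) = -48
V_2→V_3: (-7)(2) − (-2)(-1) = -16
V_3→V_4: (-2)(-2) − (10)(2) = -16
V_4→V_5: (10)(-3) − (2)(-2) = -26
V_5→V_1: (2)(-8) − (-8)(-3) = -40
Σ = -146
Signed area = Σ/2 = -73 (negative ⇒ clockwise traversal).

-73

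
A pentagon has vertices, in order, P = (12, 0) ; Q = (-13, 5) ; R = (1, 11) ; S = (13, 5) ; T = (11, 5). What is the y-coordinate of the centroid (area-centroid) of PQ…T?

373/69

Apply the shoelace (surveyor's) formula. First the cross-terms c_i = x_i·y_{i+1} − x_{i+1}·y_i:
  60, -148, -138, 10, -60  ⇒  2A = -276, A = -138.
Then Σ (y_i + y_{i+1})·c_i = -4476, so ȳ = -4476 / (6·(-138)) = 373/69.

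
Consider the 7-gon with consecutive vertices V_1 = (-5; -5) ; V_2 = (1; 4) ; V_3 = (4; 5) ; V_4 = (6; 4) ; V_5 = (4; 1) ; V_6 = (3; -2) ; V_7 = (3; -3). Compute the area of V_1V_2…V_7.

Σ = (-15) + (-11) + (-14) + (-10) + (-11) + (-3) + (-30) = -94
Area = |Σ|/2 = 47.

47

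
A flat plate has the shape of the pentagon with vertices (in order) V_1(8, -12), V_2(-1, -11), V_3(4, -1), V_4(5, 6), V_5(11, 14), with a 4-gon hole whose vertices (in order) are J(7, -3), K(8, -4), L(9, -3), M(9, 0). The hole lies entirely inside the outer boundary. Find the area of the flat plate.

129

Outer boundary:
Apply the shoelace formula: 2A = Σ (x_i·y_{i+1} − x_{i+1}·y_i), indices taken mod 5.
V_1→V_2: (8)(-11) − (-1)(-12) = -100
V_2→V_3: (-1)(-1) − (4)(-11) = 45
V_3→V_4: (4)(6) − (5)(-1) = 29
V_4→V_5: (5)(14) − (11)(6) = 4
V_5→V_1: (11)(-12) − (8)(14) = -244
Σ = -266
Area = |Σ|/2 = 133.
Hole:
Apply Gauss's area formula: 2A = Σ (x_i·y_{i+1} − x_{i+1}·y_i), indices taken mod 4.
Σ = (-4) + (12) + (27) + (-27) = 8
Area = |Σ|/2 = 4.
Net area = 133 − 4 = 129.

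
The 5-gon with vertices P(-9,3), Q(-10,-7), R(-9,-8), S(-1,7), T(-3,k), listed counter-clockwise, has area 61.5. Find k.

9

The doubled signed area Σ (x_i y_{i+1} − x_{i+1} y_i) is linear in k.
With k=0 it equals 51; the coefficient of k is 8 (from the two edges through T).
So 8·k + 51 = 2·61.5 = 123 ⇒ k = 9.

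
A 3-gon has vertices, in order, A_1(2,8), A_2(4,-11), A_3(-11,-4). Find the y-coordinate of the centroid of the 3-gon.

-7/3

Apply the shoelace (surveyor's) formula. First the cross-terms c_i = x_i·y_{i+1} − x_{i+1}·y_i:
  -54, -137, -80  ⇒  2A = -271, A = -135.5.
Then Σ (y_i + y_{i+1})·c_i = 1897, so ȳ = 1897 / (6·(-135.5)) = -7/3.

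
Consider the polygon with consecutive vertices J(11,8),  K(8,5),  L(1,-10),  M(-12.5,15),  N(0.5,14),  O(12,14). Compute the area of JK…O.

302.75

Apply the surveyor's formula: 2A = Σ (x_i·y_{i+1} − x_{i+1}·y_i), indices taken mod 6.
Σ = (-9) + (-85) + (-110) + (-182.5) + (-161) + (-58) = -605.5
Area = |Σ|/2 = 302.75.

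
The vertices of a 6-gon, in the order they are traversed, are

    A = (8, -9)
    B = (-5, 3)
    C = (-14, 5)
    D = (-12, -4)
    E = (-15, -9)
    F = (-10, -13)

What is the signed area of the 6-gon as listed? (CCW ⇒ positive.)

Apply Gauss's area formula: 2A = Σ (x_i·y_{i+1} − x_{i+1}·y_i), indices taken mod 6.
Σ = (-21) + (17) + (116) + (48) + (105) + (194) = 459
Signed area = Σ/2 = 229.5 (positive ⇒ counter-clockwise traversal).

229.5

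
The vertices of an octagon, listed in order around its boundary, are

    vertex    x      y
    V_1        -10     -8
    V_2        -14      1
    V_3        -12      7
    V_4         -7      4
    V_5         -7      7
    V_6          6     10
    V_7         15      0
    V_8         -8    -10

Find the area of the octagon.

Apply the shoelace formula: 2A = Σ (x_i·y_{i+1} − x_{i+1}·y_i), indices taken mod 8.
Σ = (-122) + (-86) + (1) + (-21) + (-112) + (-150) + (-150) + (-36) = -676
Area = |Σ|/2 = 338.

338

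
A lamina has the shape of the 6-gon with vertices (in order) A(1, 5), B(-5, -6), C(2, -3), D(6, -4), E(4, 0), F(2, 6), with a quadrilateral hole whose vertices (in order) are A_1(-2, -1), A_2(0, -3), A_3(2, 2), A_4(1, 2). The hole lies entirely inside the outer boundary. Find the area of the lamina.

41.5

Outer boundary:
Cross-terms: 19, 27, 10, 16, 24, 4  ⇒  Σ = 100
Area = |Σ|/2 = 50.
Hole:
Apply the surveyor's formula: 2A = Σ (x_i·y_{i+1} − x_{i+1}·y_i), indices taken mod 4.
Σ = (6) + (6) + (2) + (3) = 17
Area = |Σ|/2 = 8.5.
Net area = 50 − 8.5 = 41.5.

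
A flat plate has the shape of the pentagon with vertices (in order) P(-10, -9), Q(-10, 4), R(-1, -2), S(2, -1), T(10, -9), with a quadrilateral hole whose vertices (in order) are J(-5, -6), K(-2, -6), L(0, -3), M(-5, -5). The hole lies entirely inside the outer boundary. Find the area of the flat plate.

Outer boundary:
P→Q: (-10)(4) − (-10)(-9) = -130
Q→R: (-10)(-2) − (-1)(4) = 24
R→S: (-1)(-1) − (2)(-2) = 5
S→T: (2)(-9) − (10)(-1) = -8
T→P: (10)(-9) − (-10)(-9) = -180
Σ = -289
Area = |Σ|/2 = 144.5.
Hole:
Apply the shoelace formula: 2A = Σ (x_i·y_{i+1} − x_{i+1}·y_i), indices taken mod 4.
Σ = (18) + (6) + (-15) + (5) = 14
Area = |Σ|/2 = 7.
Net area = 144.5 − 7 = 137.5.

137.5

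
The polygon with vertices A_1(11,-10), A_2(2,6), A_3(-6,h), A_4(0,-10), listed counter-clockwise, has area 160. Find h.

14

Write out the shoelace sum; only the two edges meeting at A_3 involve h:
2·Area = [(2·h − (-6)·6) + ((-6)·(-10) − 0·h)] + 196
       = 2·h + 292 = 320
⇒ h = 14.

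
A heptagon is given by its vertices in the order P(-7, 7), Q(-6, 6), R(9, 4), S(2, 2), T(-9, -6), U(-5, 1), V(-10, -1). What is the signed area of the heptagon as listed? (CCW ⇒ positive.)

Σ = (0) + (-78) + (10) + (6) + (-39) + (15) + (-77) = -163
Signed area = Σ/2 = -81.5 (negative ⇒ clockwise traversal).

-81.5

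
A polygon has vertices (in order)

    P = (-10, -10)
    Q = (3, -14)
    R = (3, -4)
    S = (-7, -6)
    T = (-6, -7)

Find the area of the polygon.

Cross-terms: 170, 30, -46, 13, -10  ⇒  Σ = 157
Area = |Σ|/2 = 78.5.

78.5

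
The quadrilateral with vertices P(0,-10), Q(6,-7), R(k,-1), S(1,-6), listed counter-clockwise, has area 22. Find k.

-1

Write out the shoelace sum; only the two edges meeting at R involve k:
2·Area = [(6·(-1) − k·(-7)) + (k·(-6) − 1·(-1))] + 50
       = 1·k + 45 = 44
⇒ k = -1.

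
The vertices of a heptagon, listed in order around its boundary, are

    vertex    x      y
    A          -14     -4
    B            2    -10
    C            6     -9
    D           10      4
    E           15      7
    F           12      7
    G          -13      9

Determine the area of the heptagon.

356

Apply the shoelace formula: 2A = Σ (x_i·y_{i+1} − x_{i+1}·y_i), indices taken mod 7.
Cross-terms: 148, 42, 114, 10, 21, 199, 178  ⇒  Σ = 712
Area = |Σ|/2 = 356.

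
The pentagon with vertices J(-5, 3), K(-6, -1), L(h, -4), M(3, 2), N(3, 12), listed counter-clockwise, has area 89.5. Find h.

Write out the shoelace sum; only the two edges meeting at L involve h:
2·Area = [((-6)·(-4) − h·(-1)) + (h·2 − 3·(-4))] + 122
       = 3·h + 158 = 179
⇒ h = 7.

7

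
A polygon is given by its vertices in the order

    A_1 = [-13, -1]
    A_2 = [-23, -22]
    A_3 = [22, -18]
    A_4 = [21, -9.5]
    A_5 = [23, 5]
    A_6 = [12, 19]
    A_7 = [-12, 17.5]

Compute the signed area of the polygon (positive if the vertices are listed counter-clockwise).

1354

Cross-terms: 263, 898, 169, 323.5, 377, 438, 239.5  ⇒  Σ = 2708
Signed area = Σ/2 = 1354 (positive ⇒ counter-clockwise traversal).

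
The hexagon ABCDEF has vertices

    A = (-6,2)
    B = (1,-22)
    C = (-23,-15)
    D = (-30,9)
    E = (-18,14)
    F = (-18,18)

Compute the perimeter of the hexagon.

112

|AB| = √((7)² + (-24)²) = √625 = 25
|BC| = √((-24)² + (7)²) = √625 = 25
|CD| = √((-7)² + (24)²) = √625 = 25
|DE| = √((12)² + (5)²) = √169 = 13
|EF| = √((0)² + (4)²) = √16 = 4
|FA| = √((12)² + (-16)²) = √400 = 20
Perimeter = 25 + 25 + 25 + 13 + 4 + 20 = 112.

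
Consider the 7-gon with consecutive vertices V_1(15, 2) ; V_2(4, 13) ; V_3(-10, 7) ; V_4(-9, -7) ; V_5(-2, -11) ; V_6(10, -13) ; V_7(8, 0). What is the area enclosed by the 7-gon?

409.5

Σ = (187) + (158) + (133) + (85) + (136) + (104) + (16) = 819
Area = |Σ|/2 = 409.5.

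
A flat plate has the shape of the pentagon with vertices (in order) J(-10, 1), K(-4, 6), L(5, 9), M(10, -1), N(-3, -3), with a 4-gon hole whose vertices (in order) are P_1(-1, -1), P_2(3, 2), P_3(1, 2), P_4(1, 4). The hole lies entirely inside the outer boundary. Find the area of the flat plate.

136.5

Outer boundary:
Apply the shoelace formula: 2A = Σ (x_i·y_{i+1} − x_{i+1}·y_i), indices taken mod 5.
Cross-terms: -56, -66, -95, -33, -33  ⇒  Σ = -283
Area = |Σ|/2 = 141.5.
Hole:
Apply the shoelace formula: 2A = Σ (x_i·y_{i+1} − x_{i+1}·y_i), indices taken mod 4.
P_1→P_2: (-1)(2) − (3)(-1) = 1
P_2→P_3: (3)(2) − (1)(2) = 4
P_3→P_4: (1)(4) − (1)(2) = 2
P_4→P_1: (1)(-1) − (-1)(4) = 3
Σ = 10
Area = |Σ|/2 = 5.
Net area = 141.5 − 5 = 136.5.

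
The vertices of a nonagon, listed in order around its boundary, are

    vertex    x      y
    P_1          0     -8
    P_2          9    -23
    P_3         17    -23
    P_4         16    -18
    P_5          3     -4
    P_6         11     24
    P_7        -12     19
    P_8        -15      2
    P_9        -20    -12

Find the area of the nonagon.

Apply Gauss's area formula: 2A = Σ (x_i·y_{i+1} − x_{i+1}·y_i), indices taken mod 9.
Σ = (72) + (184) + (62) + (-10) + (116) + (497) + (261) + (220) + (160) = 1562
Area = |Σ|/2 = 781.

781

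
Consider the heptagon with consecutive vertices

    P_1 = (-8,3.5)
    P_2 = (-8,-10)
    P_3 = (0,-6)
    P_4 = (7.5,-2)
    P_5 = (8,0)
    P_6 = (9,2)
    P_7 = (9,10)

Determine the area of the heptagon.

Apply the shoelace (surveyor's) formula: 2A = Σ (x_i·y_{i+1} − x_{i+1}·y_i), indices taken mod 7.
Cross-terms: 108, 48, 45, 16, 16, 72, 111.5  ⇒  Σ = 416.5
Area = |Σ|/2 = 208.25.

208.25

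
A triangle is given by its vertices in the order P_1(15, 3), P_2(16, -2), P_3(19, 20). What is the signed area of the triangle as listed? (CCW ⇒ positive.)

Apply the shoelace (surveyor's) formula: 2A = Σ (x_i·y_{i+1} − x_{i+1}·y_i), indices taken mod 3.
Σ = (-78) + (358) + (-243) = 37
Signed area = Σ/2 = 18.5 (positive ⇒ counter-clockwise traversal).

18.5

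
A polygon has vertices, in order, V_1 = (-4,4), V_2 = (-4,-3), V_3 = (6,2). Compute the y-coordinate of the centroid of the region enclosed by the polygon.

Apply Gauss's area formula. First the cross-terms c_i = x_i·y_{i+1} − x_{i+1}·y_i:
  28, 10, 32  ⇒  2A = 70, A = 35.
Then Σ (y_i + y_{i+1})·c_i = 210, so ȳ = 210 / (6·35) = 1.

1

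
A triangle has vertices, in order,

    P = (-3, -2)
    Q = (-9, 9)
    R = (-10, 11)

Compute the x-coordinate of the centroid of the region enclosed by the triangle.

Apply Gauss's area formula. First the cross-terms c_i = x_i·y_{i+1} − x_{i+1}·y_i:
  -45, -9, 53  ⇒  2A = -1, A = -0.5.
Then Σ (x_i + x_{i+1})·c_i = 22, so x̄ = 22 / (6·(-0.5)) = -22/3.

-22/3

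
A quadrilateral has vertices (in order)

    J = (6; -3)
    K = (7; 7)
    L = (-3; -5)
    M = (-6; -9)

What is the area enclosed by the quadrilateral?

Apply the shoelace (surveyor's) formula: 2A = Σ (x_i·y_{i+1} − x_{i+1}·y_i), indices taken mod 4.
J→K: (6)(7) − (7)(-3) = 63
K→L: (7)(-5) − (-3)(7) = -14
L→M: (-3)(-9) − (-6)(-5) = -3
M→J: (-6)(-3) − (6)(-9) = 72
Σ = 118
Area = |Σ|/2 = 59.

59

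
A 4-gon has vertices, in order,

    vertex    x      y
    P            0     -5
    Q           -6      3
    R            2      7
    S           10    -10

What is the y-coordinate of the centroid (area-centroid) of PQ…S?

Apply the shoelace formula. First the cross-terms c_i = x_i·y_{i+1} − x_{i+1}·y_i:
  -30, -48, -90, -50  ⇒  2A = -218, A = -109.
Then Σ (y_i + y_{i+1})·c_i = 600, so ȳ = 600 / (6·(-109)) = -100/109.

-100/109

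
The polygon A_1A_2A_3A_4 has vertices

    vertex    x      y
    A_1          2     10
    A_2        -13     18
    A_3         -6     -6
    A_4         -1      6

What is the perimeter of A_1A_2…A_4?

|A_1A_2| = √((-15)² + (8)²) = √289 = 17
|A_2A_3| = √((7)² + (-24)²) = √625 = 25
|A_3A_4| = √((5)² + (12)²) = √169 = 13
|A_4A_1| = √((3)² + (4)²) = √25 = 5
Perimeter = 17 + 25 + 13 + 5 = 60.

60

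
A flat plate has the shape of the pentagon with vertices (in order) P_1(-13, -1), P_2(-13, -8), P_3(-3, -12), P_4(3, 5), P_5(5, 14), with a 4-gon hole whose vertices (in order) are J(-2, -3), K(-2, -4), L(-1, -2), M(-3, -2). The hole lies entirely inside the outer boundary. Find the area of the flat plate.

Outer boundary:
Apply the shoelace (surveyor's) formula: 2A = Σ (x_i·y_{i+1} − x_{i+1}·y_i), indices taken mod 5.
Σ = (91) + (132) + (21) + (17) + (177) = 438
Area = |Σ|/2 = 219.
Hole:
Apply the shoelace formula: 2A = Σ (x_i·y_{i+1} − x_{i+1}·y_i), indices taken mod 4.
Cross-terms: 2, 0, -4, 5  ⇒  Σ = 3
Area = |Σ|/2 = 1.5.
Net area = 219 − 1.5 = 217.5.

217.5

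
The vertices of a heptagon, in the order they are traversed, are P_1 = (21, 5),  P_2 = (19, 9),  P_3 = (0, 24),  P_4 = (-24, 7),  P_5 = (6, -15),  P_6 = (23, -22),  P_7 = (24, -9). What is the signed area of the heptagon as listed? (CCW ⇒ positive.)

1143.5

Apply Gauss's area formula: 2A = Σ (x_i·y_{i+1} − x_{i+1}·y_i), indices taken mod 7.
Σ = (94) + (456) + (576) + (318) + (213) + (321) + (309) = 2287
Signed area = Σ/2 = 1143.5 (positive ⇒ counter-clockwise traversal).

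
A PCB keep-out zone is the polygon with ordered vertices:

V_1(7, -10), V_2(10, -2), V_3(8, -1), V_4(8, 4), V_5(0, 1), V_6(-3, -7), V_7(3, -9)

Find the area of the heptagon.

Σ = (86) + (6) + (40) + (8) + (3) + (48) + (33) = 224
Area = |Σ|/2 = 112.

112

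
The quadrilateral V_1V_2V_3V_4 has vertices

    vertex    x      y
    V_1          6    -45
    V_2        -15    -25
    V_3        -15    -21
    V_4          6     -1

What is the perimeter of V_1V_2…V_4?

|V_1V_2| = √((-21)² + (20)²) = √841 = 29
|V_2V_3| = √((0)² + (4)²) = √16 = 4
|V_3V_4| = √((21)² + (20)²) = √841 = 29
|V_4V_1| = √((0)² + (-44)²) = √1936 = 44
Perimeter = 29 + 4 + 29 + 44 = 106.

106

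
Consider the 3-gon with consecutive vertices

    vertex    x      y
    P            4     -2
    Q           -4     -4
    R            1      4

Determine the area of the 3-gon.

27

Apply Gauss's area formula: 2A = Σ (x_i·y_{i+1} − x_{i+1}·y_i), indices taken mod 3.
Cross-terms: -24, -12, -18  ⇒  Σ = -54
Area = |Σ|/2 = 27.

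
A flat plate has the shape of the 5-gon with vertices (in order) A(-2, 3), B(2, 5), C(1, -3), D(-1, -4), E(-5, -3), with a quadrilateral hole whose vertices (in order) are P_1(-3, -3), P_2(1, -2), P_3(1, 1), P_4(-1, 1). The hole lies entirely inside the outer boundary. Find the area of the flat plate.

Outer boundary:
Σ = (-16) + (-11) + (-7) + (-17) + (-21) = -72
Area = |Σ|/2 = 36.
Hole:
Apply the shoelace formula: 2A = Σ (x_i·y_{i+1} − x_{i+1}·y_i), indices taken mod 4.
P_1→P_2: (-3)(-2) − (1)(-3) = 9
P_2→P_3: (1)(1) − (1)(-2) = 3
P_3→P_4: (1)(1) − (-1)(1) = 2
P_4→P_1: (-1)(-3) − (-3)(1) = 6
Σ = 20
Area = |Σ|/2 = 10.
Net area = 36 − 10 = 26.

26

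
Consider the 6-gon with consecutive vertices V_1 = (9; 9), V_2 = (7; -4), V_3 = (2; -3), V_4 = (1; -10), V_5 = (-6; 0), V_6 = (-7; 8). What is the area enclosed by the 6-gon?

186

Apply the shoelace (surveyor's) formula: 2A = Σ (x_i·y_{i+1} − x_{i+1}·y_i), indices taken mod 6.
Cross-terms: -99, -13, -17, -60, -48, -135  ⇒  Σ = -372
Area = |Σ|/2 = 186.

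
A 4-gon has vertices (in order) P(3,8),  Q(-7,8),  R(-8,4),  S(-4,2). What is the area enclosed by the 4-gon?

39

Apply Gauss's area formula: 2A = Σ (x_i·y_{i+1} − x_{i+1}·y_i), indices taken mod 4.
P→Q: (3)(8) − (-7)(8) = 80
Q→R: (-7)(4) − (-8)(8) = 36
R→S: (-8)(2) − (-4)(4) = 0
S→P: (-4)(8) − (3)(2) = -38
Σ = 78
Area = |Σ|/2 = 39.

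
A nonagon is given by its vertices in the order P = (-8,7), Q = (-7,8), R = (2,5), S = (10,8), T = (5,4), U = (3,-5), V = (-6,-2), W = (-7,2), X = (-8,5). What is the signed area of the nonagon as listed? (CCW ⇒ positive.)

Apply the shoelace formula: 2A = Σ (x_i·y_{i+1} − x_{i+1}·y_i), indices taken mod 9.
Cross-terms: -15, -51, -34, 0, -37, -36, -26, -19, -16  ⇒  Σ = -234
Signed area = Σ/2 = -117 (negative ⇒ clockwise traversal).

-117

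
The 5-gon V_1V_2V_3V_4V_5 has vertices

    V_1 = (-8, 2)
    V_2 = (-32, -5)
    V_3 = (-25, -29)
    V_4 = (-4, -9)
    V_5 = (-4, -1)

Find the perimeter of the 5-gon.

92

|V_1V_2| = √((-24)² + (-7)²) = √625 = 25
|V_2V_3| = √((7)² + (-24)²) = √625 = 25
|V_3V_4| = √((21)² + (20)²) = √841 = 29
|V_4V_5| = √((0)² + (8)²) = √64 = 8
|V_5V_1| = √((-4)² + (3)²) = √25 = 5
Perimeter = 25 + 25 + 29 + 8 + 5 = 92.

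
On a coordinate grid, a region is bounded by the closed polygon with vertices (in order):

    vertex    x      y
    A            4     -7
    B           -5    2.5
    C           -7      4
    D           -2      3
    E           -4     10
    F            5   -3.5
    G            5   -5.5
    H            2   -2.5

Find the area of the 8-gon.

50

Apply the shoelace (surveyor's) formula: 2A = Σ (x_i·y_{i+1} − x_{i+1}·y_i), indices taken mod 8.
Σ = (-25) + (-2.5) + (-13) + (-8) + (-36) + (-10) + (-1.5) + (-4) = -100
Area = |Σ|/2 = 50.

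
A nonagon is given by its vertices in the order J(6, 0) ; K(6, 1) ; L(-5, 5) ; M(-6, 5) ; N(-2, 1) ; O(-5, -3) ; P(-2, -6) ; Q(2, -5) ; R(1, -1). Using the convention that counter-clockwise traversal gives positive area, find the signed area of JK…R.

58

Apply the shoelace formula: 2A = Σ (x_i·y_{i+1} − x_{i+1}·y_i), indices taken mod 9.
Σ = (6) + (35) + (5) + (4) + (11) + (24) + (22) + (3) + (6) = 116
Signed area = Σ/2 = 58 (positive ⇒ counter-clockwise traversal).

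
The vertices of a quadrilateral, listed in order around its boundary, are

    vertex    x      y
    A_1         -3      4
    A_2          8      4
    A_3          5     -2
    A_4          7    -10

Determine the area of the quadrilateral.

59

Σ = (-44) + (-36) + (-36) + (-2) = -118
Area = |Σ|/2 = 59.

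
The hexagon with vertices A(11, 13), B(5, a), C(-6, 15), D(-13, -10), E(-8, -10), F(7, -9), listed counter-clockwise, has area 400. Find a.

The doubled signed area Σ (x_i y_{i+1} − x_{i+1} y_i) is linear in a.
With a=0 it equals 647; the coefficient of a is 17 (from the two edges through B).
So 17·a + 647 = 2·400 = 800 ⇒ a = 9.

9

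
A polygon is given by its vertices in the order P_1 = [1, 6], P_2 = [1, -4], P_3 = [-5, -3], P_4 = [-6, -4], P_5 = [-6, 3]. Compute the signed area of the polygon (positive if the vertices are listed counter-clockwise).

-56

Apply the shoelace formula: 2A = Σ (x_i·y_{i+1} − x_{i+1}·y_i), indices taken mod 5.
Σ = (-10) + (-23) + (2) + (-42) + (-39) = -112
Signed area = Σ/2 = -56 (negative ⇒ clockwise traversal).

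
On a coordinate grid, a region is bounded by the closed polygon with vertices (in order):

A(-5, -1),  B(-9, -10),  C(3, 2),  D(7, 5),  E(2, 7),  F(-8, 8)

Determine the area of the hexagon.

106.5

A→B: (-5)(-10) − (-9)(-1) = 41
B→C: (-9)(2) − (3)(-10) = 12
C→D: (3)(5) − (7)(2) = 1
D→E: (7)(7) − (2)(5) = 39
E→F: (2)(8) − (-8)(7) = 72
F→A: (-8)(-1) − (-5)(8) = 48
Σ = 213
Area = |Σ|/2 = 106.5.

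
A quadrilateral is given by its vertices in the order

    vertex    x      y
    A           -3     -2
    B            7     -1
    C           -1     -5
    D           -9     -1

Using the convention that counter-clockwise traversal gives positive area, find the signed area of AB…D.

-24

A→B: (-3)(-1) − (7)(-2) = 17
B→C: (7)(-5) − (-1)(-1) = -36
C→D: (-1)(-1) − (-9)(-5) = -44
D→A: (-9)(-2) − (-3)(-1) = 15
Σ = -48
Signed area = Σ/2 = -24 (negative ⇒ clockwise traversal).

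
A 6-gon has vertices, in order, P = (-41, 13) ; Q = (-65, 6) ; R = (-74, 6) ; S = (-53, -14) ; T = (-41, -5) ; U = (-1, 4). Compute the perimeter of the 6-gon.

|PQ| = √((-24)² + (-7)²) = √625 = 25
|QR| = √((-9)² + (0)²) = √81 = 9
|RS| = √((21)² + (-20)²) = √841 = 29
|ST| = √((12)² + (9)²) = √225 = 15
|TU| = √((40)² + (9)²) = √1681 = 41
|UP| = √((-40)² + (9)²) = √1681 = 41
Perimeter = 25 + 9 + 29 + 15 + 41 + 41 = 160.

160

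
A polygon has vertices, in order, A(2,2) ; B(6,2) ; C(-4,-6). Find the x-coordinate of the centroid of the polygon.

Apply Gauss's area formula. First the cross-terms c_i = x_i·y_{i+1} − x_{i+1}·y_i:
  -8, -28, 4  ⇒  2A = -32, A = -16.
Then Σ (x_i + x_{i+1})·c_i = -128, so x̄ = -128 / (6·(-16)) = 4/3.

4/3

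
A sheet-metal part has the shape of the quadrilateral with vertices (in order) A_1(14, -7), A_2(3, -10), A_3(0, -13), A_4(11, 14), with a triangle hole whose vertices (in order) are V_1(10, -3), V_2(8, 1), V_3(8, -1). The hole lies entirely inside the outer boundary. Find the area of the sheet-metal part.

142

Outer boundary:
Apply the shoelace (surveyor's) formula: 2A = Σ (x_i·y_{i+1} − x_{i+1}·y_i), indices taken mod 4.
Σ = (-119) + (-39) + (143) + (-273) = -288
Area = |Σ|/2 = 144.
Hole:
Apply the shoelace formula: 2A = Σ (x_i·y_{i+1} − x_{i+1}·y_i), indices taken mod 3.
Σ = (34) + (-16) + (-14) = 4
Area = |Σ|/2 = 2.
Net area = 144 − 2 = 142.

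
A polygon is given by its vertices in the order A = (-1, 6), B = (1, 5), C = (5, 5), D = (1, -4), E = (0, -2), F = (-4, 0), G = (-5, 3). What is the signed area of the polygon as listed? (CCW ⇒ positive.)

Apply Gauss's area formula: 2A = Σ (x_i·y_{i+1} − x_{i+1}·y_i), indices taken mod 7.
A→B: (-1)(5) − (1)(6) = -11
B→C: (1)(5) − (5)(5) = -20
C→D: (5)(-4) − (1)(5) = -25
D→E: (1)(-2) − (0)(-4) = -2
E→F: (0)(0) − (-4)(-2) = -8
F→G: (-4)(3) − (-5)(0) = -12
G→A: (-5)(6) − (-1)(3) = -27
Σ = -105
Signed area = Σ/2 = -52.5 (negative ⇒ clockwise traversal).

-52.5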